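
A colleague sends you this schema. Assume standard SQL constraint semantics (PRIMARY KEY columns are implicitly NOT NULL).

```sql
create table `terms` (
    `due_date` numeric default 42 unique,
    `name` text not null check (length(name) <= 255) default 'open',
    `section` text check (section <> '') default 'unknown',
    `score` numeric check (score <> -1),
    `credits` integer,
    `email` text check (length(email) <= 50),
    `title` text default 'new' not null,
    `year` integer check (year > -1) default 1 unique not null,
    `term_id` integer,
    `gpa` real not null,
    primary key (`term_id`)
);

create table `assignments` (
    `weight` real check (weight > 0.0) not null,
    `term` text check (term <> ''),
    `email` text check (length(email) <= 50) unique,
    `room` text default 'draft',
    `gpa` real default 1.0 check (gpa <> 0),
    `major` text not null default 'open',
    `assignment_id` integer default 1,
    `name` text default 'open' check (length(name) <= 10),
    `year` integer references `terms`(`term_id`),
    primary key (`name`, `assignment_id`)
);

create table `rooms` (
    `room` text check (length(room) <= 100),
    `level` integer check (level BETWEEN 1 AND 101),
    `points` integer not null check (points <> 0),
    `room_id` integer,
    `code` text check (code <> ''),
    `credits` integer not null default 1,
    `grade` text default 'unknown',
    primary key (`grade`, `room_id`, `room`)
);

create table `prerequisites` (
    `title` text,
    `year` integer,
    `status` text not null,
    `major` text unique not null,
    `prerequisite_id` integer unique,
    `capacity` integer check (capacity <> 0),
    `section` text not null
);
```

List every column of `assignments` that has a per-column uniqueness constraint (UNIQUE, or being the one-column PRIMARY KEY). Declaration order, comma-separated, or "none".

- weight: no UNIQUE or single-column PK constraint.
- term: no UNIQUE or single-column PK constraint.
- email: declared UNIQUE → unique.
- room: no UNIQUE or single-column PK constraint.
- gpa: no UNIQUE or single-column PK constraint.
- major: no UNIQUE or single-column PK constraint.
- assignment_id: part of a composite PRIMARY KEY — only the tuple is unique, not this column on its own.
- name: part of a composite PRIMARY KEY — only the tuple is unique, not this column on its own.
- year: no UNIQUE or single-column PK constraint.

email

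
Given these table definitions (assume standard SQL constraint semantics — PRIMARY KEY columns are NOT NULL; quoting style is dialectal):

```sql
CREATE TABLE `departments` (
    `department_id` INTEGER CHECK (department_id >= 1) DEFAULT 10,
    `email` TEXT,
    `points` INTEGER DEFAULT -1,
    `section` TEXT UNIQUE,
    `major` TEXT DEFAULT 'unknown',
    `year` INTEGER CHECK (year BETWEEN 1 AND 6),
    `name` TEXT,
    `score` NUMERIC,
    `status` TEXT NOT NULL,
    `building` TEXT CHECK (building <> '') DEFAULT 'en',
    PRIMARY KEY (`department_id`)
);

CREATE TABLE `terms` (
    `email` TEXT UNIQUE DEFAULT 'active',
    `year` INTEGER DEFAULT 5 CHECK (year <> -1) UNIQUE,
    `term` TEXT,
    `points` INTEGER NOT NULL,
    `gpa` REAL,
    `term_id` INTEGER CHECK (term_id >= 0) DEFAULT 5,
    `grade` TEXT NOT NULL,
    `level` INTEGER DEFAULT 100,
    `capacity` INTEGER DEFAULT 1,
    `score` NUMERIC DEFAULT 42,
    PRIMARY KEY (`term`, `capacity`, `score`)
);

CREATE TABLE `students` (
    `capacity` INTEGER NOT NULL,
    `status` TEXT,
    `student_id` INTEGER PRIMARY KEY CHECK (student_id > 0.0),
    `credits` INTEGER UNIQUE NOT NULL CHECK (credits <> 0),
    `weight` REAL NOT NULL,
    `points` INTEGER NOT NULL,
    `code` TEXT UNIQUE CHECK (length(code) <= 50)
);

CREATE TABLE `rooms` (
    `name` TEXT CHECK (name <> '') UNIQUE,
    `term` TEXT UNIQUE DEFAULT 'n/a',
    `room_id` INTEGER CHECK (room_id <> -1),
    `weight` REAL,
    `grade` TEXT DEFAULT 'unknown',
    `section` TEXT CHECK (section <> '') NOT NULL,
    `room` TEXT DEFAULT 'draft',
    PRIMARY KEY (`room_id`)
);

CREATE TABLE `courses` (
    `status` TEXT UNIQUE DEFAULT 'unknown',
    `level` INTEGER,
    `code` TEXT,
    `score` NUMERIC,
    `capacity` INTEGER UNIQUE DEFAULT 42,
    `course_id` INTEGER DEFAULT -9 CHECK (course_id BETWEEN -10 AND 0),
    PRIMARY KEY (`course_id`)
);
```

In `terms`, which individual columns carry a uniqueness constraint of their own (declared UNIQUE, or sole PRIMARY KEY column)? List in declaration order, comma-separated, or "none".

email, year

- email: declared UNIQUE → unique.
- year: declared UNIQUE → unique.
- term: part of a composite PRIMARY KEY — only the tuple is unique, not this column on its own.
- points: no UNIQUE or single-column PK constraint.
- gpa: no UNIQUE or single-column PK constraint.
- term_id: no UNIQUE or single-column PK constraint.
- grade: no UNIQUE or single-column PK constraint.
- level: no UNIQUE or single-column PK constraint.
- capacity: part of a composite PRIMARY KEY — only the tuple is unique, not this column on its own.
- score: part of a composite PRIMARY KEY — only the tuple is unique, not this column on its own.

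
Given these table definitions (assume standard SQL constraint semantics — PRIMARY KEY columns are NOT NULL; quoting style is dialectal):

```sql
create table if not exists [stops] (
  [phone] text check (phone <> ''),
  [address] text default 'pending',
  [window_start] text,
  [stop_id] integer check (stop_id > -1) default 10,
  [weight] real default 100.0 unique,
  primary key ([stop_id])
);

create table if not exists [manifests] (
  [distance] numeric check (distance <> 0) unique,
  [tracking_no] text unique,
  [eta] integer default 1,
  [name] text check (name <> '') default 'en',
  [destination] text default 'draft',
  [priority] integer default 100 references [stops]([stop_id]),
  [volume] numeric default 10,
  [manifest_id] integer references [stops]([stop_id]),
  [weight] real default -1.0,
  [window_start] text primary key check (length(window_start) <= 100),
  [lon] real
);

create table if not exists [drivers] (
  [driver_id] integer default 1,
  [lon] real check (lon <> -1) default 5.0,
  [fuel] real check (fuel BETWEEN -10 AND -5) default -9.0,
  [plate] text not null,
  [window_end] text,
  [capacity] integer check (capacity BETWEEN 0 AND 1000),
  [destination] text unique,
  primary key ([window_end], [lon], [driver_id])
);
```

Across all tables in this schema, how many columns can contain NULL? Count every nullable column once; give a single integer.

17

stops: 4 nullable (phone, address, window_start, weight — PK (stop_id) and explicit NOT NULL columns excluded).
manifests: 10 nullable (distance, tracking_no, eta, name, destination, priority, volume, manifest_id, weight, lon — PK (window_start) and explicit NOT NULL columns excluded).
drivers: 3 nullable (fuel, capacity, destination — PK (window_end, lon, driver_id) and explicit NOT NULL columns excluded).
Total: 4 + 10 + 3 = 17.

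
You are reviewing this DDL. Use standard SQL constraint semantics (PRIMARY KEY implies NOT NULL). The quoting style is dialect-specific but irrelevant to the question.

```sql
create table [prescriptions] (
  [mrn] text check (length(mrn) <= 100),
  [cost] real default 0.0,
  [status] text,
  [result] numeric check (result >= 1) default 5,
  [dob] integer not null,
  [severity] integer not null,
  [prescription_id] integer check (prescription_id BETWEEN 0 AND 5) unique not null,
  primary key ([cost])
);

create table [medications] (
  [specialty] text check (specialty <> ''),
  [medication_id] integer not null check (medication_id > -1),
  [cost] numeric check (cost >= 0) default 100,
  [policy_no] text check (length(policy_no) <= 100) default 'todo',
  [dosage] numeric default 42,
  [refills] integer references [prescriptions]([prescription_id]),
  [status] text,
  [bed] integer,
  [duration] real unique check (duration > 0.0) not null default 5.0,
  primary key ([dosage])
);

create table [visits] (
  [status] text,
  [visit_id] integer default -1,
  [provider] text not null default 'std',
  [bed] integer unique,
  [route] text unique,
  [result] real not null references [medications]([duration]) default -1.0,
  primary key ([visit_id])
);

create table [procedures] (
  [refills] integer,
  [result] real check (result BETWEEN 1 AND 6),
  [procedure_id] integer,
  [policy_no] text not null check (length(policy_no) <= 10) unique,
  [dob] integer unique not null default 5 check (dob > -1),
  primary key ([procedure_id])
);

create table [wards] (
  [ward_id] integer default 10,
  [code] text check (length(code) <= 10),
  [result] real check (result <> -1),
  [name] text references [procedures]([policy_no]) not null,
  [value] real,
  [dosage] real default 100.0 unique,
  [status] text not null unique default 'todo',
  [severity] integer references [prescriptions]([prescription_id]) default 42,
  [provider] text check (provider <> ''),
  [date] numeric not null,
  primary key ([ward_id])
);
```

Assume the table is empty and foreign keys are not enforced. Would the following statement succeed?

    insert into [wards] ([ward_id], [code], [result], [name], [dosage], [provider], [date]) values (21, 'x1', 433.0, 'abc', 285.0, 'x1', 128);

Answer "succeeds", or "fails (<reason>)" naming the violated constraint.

NOT NULL columns: date is supplied; name is supplied; status defaults to 'todo'; ward_id is supplied.
CHECK constraints: 'x1' satisfies (length(code) <= 10); 433.0 satisfies (result <> -1); 'x1' satisfies (provider <> '').
No constraint is violated.

succeeds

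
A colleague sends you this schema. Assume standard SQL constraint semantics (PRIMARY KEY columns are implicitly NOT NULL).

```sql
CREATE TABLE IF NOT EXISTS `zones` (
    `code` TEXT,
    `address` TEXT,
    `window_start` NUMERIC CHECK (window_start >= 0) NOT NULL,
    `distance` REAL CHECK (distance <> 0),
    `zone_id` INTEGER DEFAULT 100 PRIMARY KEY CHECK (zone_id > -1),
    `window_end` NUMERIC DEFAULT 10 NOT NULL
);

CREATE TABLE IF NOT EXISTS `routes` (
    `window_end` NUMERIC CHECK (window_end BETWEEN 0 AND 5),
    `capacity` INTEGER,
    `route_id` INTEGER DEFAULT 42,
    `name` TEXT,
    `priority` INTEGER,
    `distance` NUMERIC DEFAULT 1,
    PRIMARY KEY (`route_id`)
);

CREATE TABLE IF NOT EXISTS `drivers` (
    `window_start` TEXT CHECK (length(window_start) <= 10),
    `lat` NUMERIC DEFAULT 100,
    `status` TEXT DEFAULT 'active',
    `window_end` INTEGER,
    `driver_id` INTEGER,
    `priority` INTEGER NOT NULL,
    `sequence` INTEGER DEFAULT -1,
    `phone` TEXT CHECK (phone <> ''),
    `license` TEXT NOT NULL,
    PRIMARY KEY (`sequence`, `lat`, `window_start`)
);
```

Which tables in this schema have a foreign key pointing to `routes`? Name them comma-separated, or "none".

No REFERENCES clause anywhere in the schema names routes.

none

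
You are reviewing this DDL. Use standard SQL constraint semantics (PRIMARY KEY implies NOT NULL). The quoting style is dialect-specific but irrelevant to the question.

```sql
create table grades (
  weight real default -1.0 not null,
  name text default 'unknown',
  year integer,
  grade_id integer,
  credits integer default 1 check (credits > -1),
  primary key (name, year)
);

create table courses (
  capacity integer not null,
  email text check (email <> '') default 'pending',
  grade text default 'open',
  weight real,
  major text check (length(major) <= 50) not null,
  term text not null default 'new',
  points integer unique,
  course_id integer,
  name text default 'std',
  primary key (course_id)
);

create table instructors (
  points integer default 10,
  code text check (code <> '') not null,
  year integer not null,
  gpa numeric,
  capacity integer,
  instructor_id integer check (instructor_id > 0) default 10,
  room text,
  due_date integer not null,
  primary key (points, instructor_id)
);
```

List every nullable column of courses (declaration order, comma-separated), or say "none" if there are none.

email, grade, weight, points, name

- capacity: declared NOT NULL → not nullable.
- email: CHECK does not forbid NULL (a CHECK constraint passes when its expression is NULL) → nullable.
- grade: DEFAULT only fills an omitted column; an explicit NULL is still allowed → nullable.
- weight: no NOT NULL constraint applies → nullable.
- major: declared NOT NULL → not nullable.
- term: declared NOT NULL → not nullable.
- points: UNIQUE does not imply NOT NULL → nullable.
- course_id: part of the PRIMARY KEY, which implies NOT NULL → not nullable.
- name: DEFAULT only fills an omitted column; an explicit NULL is still allowed → nullable.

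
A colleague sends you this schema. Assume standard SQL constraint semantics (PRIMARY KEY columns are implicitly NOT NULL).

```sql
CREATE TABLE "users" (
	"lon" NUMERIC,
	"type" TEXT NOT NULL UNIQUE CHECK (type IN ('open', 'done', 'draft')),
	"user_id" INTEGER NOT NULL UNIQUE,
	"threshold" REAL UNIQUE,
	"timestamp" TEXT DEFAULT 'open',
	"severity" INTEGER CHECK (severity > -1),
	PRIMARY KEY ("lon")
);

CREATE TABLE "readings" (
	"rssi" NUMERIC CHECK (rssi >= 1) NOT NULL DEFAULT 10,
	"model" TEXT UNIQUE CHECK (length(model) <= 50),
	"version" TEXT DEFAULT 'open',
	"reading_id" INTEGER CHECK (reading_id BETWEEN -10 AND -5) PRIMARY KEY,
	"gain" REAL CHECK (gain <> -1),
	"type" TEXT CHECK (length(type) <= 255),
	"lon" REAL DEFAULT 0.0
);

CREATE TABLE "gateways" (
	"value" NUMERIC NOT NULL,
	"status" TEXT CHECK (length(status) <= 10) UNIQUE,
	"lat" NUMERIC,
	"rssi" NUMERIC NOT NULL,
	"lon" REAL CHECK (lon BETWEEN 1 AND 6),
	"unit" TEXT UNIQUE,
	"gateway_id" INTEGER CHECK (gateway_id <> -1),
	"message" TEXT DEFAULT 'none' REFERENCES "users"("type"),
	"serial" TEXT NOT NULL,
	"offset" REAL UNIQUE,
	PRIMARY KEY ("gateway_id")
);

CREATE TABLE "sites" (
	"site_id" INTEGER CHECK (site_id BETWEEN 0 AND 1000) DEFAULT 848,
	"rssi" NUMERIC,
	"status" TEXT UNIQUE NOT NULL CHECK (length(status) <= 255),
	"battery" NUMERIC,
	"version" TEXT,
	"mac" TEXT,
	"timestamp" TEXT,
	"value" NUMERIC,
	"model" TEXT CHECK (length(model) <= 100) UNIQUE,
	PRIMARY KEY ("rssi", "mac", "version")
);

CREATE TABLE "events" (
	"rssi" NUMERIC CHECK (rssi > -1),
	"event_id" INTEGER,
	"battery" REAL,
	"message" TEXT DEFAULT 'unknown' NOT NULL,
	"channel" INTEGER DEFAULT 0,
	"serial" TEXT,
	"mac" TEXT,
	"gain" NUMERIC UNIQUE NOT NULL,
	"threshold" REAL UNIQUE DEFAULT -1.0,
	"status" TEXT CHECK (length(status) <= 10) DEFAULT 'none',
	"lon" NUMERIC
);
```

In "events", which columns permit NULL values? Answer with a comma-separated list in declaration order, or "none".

- rssi: CHECK does not forbid NULL (a CHECK constraint passes when its expression is NULL) → nullable.
- event_id: no NOT NULL constraint applies → nullable.
- battery: no NOT NULL constraint applies → nullable.
- message: declared NOT NULL → not nullable.
- channel: DEFAULT only fills an omitted column; an explicit NULL is still allowed → nullable.
- serial: no NOT NULL constraint applies → nullable.
- mac: no NOT NULL constraint applies → nullable.
- gain: declared NOT NULL → not nullable.
- threshold: UNIQUE does not imply NOT NULL → nullable.
- status: CHECK does not forbid NULL (a CHECK constraint passes when its expression is NULL) → nullable.
- lon: no NOT NULL constraint applies → nullable.

rssi, event_id, battery, channel, serial, mac, threshold, status, lon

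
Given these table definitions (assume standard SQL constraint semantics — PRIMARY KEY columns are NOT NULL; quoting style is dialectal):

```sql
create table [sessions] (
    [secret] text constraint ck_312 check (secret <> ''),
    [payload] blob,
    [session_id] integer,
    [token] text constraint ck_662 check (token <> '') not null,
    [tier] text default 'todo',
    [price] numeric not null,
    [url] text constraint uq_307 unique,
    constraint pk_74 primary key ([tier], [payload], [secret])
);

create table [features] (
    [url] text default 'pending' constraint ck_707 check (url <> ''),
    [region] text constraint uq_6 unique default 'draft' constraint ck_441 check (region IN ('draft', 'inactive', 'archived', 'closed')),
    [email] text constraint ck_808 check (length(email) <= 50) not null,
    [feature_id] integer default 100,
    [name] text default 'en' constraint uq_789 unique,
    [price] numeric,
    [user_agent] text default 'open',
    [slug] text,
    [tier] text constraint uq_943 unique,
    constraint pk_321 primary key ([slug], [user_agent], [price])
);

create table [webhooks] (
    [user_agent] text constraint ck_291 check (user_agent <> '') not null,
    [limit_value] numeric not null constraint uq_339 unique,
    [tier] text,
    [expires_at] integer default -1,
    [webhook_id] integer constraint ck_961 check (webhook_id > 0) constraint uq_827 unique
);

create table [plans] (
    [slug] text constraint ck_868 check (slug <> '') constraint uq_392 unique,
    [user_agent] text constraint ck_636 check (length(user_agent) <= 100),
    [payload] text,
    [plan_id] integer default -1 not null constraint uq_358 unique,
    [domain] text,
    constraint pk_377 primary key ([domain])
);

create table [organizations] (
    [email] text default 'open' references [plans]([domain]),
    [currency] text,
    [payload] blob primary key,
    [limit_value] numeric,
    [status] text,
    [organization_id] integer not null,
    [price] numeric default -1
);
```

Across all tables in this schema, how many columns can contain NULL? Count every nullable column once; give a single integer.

sessions: 2 nullable (session_id, url — PK (tier, payload, secret) and explicit NOT NULL columns excluded).
features: 5 nullable (url, region, feature_id, name, tier — PK (slug, user_agent, price) and explicit NOT NULL columns excluded).
webhooks: 3 nullable (tier, expires_at, webhook_id — PK none and explicit NOT NULL columns excluded).
plans: 3 nullable (slug, user_agent, payload — PK (domain) and explicit NOT NULL columns excluded).
organizations: 5 nullable (email, currency, limit_value, status, price — PK (payload) and explicit NOT NULL columns excluded).
Total: 2 + 5 + 3 + 3 + 5 = 18.

18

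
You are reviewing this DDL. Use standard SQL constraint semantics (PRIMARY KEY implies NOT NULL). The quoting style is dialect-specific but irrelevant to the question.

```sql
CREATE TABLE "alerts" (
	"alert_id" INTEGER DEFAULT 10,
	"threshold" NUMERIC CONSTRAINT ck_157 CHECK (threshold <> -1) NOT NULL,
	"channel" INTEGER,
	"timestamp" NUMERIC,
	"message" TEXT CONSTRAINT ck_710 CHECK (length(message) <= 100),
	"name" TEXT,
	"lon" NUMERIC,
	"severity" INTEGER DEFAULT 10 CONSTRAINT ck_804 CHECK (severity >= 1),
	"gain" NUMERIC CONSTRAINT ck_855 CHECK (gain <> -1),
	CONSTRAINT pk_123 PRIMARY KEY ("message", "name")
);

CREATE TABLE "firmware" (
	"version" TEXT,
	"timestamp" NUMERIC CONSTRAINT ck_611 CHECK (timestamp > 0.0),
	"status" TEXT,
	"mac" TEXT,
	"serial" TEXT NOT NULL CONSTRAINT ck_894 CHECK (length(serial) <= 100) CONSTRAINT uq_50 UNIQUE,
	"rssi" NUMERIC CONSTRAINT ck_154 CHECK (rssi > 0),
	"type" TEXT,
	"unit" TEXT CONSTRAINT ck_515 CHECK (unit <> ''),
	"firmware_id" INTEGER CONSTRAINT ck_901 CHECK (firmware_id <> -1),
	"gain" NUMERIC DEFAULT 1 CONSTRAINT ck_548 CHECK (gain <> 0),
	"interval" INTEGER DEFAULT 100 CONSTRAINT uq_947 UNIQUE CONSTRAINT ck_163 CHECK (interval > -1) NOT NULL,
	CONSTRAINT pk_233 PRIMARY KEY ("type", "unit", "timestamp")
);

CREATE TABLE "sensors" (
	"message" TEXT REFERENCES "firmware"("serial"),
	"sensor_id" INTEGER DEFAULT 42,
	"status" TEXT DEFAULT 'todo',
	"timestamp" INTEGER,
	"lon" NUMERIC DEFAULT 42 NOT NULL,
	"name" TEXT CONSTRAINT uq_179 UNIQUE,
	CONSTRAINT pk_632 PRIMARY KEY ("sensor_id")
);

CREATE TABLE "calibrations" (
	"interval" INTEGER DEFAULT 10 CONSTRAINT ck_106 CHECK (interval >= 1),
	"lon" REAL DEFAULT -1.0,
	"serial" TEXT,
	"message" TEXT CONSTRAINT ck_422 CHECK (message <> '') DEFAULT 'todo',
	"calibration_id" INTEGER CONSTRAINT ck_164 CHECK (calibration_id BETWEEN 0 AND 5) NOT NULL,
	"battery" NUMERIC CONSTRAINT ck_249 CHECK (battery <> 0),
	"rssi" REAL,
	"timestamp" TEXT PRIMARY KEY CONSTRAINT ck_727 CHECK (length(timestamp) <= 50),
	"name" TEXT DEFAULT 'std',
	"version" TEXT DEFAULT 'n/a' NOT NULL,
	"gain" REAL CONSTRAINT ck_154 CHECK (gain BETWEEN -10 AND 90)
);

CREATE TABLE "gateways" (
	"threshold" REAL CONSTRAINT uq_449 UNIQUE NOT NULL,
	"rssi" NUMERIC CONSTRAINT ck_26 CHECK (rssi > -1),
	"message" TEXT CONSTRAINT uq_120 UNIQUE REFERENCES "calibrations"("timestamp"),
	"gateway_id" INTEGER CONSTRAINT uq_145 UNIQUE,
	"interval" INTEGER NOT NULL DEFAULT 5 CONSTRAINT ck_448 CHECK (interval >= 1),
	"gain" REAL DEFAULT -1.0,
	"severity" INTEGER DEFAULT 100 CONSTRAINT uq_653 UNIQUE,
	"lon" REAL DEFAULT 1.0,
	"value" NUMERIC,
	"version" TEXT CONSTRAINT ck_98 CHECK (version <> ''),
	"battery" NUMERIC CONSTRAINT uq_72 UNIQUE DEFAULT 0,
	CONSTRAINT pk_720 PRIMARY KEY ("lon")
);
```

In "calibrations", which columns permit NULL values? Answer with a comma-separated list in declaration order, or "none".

interval, lon, serial, message, battery, rssi, name, gain

- interval: CHECK does not forbid NULL (a CHECK constraint passes when its expression is NULL) → nullable.
- lon: DEFAULT only fills an omitted column; an explicit NULL is still allowed → nullable.
- serial: no NOT NULL constraint applies → nullable.
- message: CHECK does not forbid NULL (a CHECK constraint passes when its expression is NULL) → nullable.
- calibration_id: declared NOT NULL → not nullable.
- battery: CHECK does not forbid NULL (a CHECK constraint passes when its expression is NULL) → nullable.
- rssi: no NOT NULL constraint applies → nullable.
- timestamp: part of the PRIMARY KEY, which implies NOT NULL → not nullable.
- name: DEFAULT only fills an omitted column; an explicit NULL is still allowed → nullable.
- version: declared NOT NULL → not nullable.
- gain: CHECK does not forbid NULL (a CHECK constraint passes when its expression is NULL) → nullable.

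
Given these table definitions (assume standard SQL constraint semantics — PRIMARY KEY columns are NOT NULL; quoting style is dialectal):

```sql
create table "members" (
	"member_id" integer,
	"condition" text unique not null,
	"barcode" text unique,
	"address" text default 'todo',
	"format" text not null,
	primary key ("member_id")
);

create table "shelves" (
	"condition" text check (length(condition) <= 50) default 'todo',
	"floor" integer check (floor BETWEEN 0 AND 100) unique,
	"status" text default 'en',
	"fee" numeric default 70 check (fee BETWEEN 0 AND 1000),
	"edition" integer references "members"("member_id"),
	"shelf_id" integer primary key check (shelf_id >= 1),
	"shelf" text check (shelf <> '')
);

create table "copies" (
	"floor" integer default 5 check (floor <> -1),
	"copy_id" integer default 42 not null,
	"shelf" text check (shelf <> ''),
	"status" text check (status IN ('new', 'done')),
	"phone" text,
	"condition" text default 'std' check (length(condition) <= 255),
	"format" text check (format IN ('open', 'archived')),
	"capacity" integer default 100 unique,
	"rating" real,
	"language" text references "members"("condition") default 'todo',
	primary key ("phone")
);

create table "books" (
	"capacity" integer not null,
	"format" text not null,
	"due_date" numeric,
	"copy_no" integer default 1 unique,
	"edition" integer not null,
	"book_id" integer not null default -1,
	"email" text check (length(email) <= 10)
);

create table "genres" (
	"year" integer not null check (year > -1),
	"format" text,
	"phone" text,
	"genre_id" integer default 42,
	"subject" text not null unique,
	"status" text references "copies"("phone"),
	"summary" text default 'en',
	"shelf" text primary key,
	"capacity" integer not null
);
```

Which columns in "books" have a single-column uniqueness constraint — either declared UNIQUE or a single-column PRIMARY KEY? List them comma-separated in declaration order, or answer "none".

copy_no

- capacity: no UNIQUE or single-column PK constraint.
- format: no UNIQUE or single-column PK constraint.
- due_date: no UNIQUE or single-column PK constraint.
- copy_no: declared UNIQUE → unique.
- edition: no UNIQUE or single-column PK constraint.
- book_id: no UNIQUE or single-column PK constraint.
- email: no UNIQUE or single-column PK constraint.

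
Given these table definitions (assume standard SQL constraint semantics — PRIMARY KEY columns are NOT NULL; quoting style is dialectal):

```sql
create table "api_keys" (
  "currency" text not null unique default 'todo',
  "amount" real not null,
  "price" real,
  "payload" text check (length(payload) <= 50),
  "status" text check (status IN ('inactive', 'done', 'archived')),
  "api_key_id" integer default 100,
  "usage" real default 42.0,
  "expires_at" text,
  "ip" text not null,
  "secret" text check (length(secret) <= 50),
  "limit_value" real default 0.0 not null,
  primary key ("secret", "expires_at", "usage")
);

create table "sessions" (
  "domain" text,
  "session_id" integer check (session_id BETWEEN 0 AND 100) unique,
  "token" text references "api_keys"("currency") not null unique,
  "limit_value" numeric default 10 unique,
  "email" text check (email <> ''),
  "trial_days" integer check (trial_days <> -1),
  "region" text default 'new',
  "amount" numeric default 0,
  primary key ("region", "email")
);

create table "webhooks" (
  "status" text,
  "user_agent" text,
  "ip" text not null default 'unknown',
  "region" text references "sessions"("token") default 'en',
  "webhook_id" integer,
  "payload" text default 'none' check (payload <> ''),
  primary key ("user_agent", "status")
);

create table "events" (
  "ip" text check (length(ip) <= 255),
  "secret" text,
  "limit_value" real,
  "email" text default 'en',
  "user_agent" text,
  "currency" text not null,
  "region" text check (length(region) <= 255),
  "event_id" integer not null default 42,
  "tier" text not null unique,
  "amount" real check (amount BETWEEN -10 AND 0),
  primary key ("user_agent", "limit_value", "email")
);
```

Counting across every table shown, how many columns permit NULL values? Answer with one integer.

api_keys: 4 nullable (price, payload, status, api_key_id — PK (secret, expires_at, usage) and explicit NOT NULL columns excluded).
sessions: 5 nullable (domain, session_id, limit_value, trial_days, amount — PK (region, email) and explicit NOT NULL columns excluded).
webhooks: 3 nullable (region, webhook_id, payload — PK (user_agent, status) and explicit NOT NULL columns excluded).
events: 4 nullable (ip, secret, region, amount — PK (user_agent, limit_value, email) and explicit NOT NULL columns excluded).
Total: 4 + 5 + 3 + 4 = 16.

16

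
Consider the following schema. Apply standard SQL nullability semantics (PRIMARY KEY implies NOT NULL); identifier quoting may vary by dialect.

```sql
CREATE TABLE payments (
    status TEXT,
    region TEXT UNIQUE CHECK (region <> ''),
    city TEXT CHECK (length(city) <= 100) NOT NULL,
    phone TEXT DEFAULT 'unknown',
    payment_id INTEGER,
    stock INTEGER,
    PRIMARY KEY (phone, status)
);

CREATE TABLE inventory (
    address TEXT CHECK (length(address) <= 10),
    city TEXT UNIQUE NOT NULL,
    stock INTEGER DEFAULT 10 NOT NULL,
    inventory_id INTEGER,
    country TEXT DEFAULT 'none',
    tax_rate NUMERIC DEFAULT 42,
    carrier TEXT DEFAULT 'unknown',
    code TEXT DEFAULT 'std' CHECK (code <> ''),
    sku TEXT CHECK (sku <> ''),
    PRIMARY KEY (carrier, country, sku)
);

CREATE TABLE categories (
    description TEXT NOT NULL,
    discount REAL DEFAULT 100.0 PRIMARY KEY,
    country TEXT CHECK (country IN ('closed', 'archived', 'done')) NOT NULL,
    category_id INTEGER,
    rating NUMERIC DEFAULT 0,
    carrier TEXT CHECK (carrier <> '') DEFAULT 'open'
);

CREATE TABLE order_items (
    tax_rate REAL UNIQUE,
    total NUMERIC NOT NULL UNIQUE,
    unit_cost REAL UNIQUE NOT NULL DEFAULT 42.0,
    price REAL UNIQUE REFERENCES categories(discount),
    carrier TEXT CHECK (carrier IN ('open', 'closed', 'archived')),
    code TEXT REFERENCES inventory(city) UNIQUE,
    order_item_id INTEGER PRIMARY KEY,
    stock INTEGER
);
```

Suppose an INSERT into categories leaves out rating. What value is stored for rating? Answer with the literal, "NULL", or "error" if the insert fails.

rating has an explicit DEFAULT 0.
When the column is omitted from an INSERT, that default is used.

0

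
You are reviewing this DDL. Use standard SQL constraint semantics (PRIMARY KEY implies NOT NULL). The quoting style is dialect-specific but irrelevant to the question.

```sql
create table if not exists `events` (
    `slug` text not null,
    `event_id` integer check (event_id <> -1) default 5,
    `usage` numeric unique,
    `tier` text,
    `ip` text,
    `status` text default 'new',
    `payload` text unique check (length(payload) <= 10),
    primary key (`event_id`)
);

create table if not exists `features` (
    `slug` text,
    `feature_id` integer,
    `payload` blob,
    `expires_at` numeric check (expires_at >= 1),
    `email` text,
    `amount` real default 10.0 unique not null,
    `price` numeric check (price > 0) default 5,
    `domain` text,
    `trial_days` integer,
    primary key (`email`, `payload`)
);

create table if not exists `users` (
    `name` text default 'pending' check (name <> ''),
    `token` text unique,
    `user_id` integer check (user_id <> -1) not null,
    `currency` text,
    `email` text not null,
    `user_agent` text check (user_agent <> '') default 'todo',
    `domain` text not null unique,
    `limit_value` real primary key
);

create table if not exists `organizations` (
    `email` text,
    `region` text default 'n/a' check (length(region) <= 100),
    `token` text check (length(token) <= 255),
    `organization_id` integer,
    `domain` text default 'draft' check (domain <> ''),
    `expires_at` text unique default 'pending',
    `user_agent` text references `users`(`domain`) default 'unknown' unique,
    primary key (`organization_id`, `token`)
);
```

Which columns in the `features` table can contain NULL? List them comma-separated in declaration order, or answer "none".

- slug: no NOT NULL constraint applies → nullable.
- feature_id: no NOT NULL constraint applies → nullable.
- payload: part of the PRIMARY KEY, which implies NOT NULL → not nullable.
- expires_at: CHECK does not forbid NULL (a CHECK constraint passes when its expression is NULL) → nullable.
- email: part of the PRIMARY KEY, which implies NOT NULL → not nullable.
- amount: declared NOT NULL → not nullable.
- price: CHECK does not forbid NULL (a CHECK constraint passes when its expression is NULL) → nullable.
- domain: no NOT NULL constraint applies → nullable.
- trial_days: no NOT NULL constraint applies → nullable.

slug, feature_id, expires_at, price, domain, trial_days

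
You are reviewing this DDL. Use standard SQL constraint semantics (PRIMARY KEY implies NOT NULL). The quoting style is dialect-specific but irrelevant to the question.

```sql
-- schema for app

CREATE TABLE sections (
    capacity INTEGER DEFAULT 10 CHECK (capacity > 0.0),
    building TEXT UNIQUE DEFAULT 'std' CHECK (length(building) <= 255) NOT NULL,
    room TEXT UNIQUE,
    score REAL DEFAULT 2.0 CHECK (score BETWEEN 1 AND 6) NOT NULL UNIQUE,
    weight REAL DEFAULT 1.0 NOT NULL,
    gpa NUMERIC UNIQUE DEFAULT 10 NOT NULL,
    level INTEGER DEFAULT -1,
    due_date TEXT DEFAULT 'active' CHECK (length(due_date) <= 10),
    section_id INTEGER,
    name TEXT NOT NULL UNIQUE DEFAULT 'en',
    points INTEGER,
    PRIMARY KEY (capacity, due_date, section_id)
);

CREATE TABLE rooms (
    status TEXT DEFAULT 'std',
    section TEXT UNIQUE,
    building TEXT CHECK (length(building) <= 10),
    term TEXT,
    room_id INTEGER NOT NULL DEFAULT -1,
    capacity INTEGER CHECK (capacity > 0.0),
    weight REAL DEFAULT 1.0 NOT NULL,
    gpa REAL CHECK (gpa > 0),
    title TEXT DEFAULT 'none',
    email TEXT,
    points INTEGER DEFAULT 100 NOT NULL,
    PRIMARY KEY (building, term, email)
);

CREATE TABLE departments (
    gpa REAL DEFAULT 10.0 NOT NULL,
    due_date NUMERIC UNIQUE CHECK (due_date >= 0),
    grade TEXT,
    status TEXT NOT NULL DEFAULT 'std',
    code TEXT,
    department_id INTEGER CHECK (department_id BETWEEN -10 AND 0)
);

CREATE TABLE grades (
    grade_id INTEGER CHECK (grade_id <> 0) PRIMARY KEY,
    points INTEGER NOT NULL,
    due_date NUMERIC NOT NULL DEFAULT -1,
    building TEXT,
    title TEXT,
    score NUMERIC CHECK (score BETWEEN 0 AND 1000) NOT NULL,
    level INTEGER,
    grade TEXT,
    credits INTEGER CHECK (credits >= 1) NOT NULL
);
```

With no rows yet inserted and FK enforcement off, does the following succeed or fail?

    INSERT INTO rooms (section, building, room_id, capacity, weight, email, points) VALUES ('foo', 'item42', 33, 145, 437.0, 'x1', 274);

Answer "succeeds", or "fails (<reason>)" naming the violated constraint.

fails (NOT NULL on term)

term is omitted from the column list and has no DEFAULT, so it would receive NULL.
But term is part of the PRIMARY KEY (implied NOT NULL).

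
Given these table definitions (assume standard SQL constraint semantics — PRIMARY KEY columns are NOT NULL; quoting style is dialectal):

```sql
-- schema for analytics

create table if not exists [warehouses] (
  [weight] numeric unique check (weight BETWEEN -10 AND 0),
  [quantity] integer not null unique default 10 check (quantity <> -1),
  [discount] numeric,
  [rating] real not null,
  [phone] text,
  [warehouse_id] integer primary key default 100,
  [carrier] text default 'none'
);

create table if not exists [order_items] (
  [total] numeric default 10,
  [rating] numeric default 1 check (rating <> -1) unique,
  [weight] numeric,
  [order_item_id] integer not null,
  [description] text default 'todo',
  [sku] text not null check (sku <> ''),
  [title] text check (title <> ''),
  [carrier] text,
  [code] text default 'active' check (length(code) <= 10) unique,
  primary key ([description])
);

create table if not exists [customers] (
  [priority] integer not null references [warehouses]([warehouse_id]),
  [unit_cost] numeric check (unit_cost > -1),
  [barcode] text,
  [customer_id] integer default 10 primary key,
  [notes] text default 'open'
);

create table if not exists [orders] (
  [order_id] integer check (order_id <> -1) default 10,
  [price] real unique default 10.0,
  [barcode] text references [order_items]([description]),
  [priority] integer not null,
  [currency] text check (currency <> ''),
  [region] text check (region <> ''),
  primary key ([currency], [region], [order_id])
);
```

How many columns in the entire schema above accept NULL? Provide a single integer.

warehouses: 4 nullable (weight, discount, phone, carrier — PK (warehouse_id) and explicit NOT NULL columns excluded).
order_items: 6 nullable (total, rating, weight, title, carrier, code — PK (description) and explicit NOT NULL columns excluded).
customers: 3 nullable (unit_cost, barcode, notes — PK (customer_id) and explicit NOT NULL columns excluded).
orders: 2 nullable (price, barcode — PK (currency, region, order_id) and explicit NOT NULL columns excluded).
Total: 4 + 6 + 3 + 2 = 15.

15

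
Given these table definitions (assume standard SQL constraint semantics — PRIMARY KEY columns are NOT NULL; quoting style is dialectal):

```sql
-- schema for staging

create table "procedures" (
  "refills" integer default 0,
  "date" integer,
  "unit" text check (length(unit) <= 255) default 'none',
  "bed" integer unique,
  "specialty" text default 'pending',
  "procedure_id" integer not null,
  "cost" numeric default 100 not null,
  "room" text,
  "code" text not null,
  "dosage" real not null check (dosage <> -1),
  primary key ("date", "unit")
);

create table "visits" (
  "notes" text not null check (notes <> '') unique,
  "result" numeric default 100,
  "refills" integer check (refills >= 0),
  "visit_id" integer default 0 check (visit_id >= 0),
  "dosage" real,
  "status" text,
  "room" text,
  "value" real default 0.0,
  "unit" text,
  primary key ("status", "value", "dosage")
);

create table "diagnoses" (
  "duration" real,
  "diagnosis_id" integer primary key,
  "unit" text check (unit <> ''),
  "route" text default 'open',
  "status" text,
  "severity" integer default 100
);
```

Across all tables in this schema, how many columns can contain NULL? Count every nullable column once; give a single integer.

procedures: 4 nullable (refills, bed, specialty, room — PK (date, unit) and explicit NOT NULL columns excluded).
visits: 5 nullable (result, refills, visit_id, room, unit — PK (status, value, dosage) and explicit NOT NULL columns excluded).
diagnoses: 5 nullable (duration, unit, route, status, severity — PK (diagnosis_id) and explicit NOT NULL columns excluded).
Total: 4 + 5 + 5 = 14.

14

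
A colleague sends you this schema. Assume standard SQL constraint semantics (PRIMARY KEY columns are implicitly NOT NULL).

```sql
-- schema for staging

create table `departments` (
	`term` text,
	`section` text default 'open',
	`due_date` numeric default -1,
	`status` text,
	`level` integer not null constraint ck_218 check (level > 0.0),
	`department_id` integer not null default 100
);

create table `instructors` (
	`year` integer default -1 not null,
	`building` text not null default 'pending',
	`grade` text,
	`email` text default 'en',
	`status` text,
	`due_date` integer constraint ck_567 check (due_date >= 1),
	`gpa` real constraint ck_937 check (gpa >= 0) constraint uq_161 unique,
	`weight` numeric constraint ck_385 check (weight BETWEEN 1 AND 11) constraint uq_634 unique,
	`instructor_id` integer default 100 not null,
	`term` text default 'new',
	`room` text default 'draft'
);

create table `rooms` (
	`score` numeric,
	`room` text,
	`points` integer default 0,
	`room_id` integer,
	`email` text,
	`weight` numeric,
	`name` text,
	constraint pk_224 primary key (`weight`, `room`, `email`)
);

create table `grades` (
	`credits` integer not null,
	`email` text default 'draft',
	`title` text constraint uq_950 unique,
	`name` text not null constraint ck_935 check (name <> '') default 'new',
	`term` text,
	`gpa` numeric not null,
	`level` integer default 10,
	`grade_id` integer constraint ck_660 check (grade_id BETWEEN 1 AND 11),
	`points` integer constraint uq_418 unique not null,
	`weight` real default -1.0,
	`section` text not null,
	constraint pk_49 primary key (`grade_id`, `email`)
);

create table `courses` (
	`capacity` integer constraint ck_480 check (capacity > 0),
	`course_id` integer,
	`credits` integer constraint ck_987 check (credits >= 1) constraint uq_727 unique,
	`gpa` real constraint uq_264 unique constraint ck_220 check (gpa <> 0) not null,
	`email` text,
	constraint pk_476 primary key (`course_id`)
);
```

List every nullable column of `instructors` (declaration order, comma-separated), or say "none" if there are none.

- year: declared NOT NULL → not nullable.
- building: declared NOT NULL → not nullable.
- grade: no NOT NULL constraint applies → nullable.
- email: DEFAULT only fills an omitted column; an explicit NULL is still allowed → nullable.
- status: no NOT NULL constraint applies → nullable.
- due_date: CHECK does not forbid NULL (a CHECK constraint passes when its expression is NULL) → nullable.
- gpa: CHECK does not forbid NULL (a CHECK constraint passes when its expression is NULL) → nullable.
- weight: CHECK does not forbid NULL (a CHECK constraint passes when its expression is NULL) → nullable.
- instructor_id: declared NOT NULL → not nullable.
- term: DEFAULT only fills an omitted column; an explicit NULL is still allowed → nullable.
- room: DEFAULT only fills an omitted column; an explicit NULL is still allowed → nullable.

grade, email, status, due_date, gpa, weight, term, room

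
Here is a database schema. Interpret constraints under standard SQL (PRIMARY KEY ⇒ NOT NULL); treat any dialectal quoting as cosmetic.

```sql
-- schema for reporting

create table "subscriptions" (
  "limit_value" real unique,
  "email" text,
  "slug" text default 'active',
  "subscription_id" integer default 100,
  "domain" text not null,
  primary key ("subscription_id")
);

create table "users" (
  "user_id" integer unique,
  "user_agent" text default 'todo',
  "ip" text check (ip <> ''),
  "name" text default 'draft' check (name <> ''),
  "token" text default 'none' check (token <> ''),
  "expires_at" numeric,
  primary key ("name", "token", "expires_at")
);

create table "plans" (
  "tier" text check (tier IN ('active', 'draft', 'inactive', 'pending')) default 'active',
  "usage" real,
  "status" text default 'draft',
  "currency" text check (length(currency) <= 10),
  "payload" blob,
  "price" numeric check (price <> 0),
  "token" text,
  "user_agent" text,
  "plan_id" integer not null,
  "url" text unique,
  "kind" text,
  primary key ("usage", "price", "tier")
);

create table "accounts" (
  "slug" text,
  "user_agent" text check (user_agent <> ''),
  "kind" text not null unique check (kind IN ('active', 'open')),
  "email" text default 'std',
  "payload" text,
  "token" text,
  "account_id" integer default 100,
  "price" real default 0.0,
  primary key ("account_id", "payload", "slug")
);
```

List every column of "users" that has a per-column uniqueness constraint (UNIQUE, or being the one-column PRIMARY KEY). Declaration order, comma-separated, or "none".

user_id

- user_id: declared UNIQUE → unique.
- user_agent: no UNIQUE or single-column PK constraint.
- ip: no UNIQUE or single-column PK constraint.
- name: part of a composite PRIMARY KEY — only the tuple is unique, not this column on its own.
- token: part of a composite PRIMARY KEY — only the tuple is unique, not this column on its own.
- expires_at: part of a composite PRIMARY KEY — only the tuple is unique, not this column on its own.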